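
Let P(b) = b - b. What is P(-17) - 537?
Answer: -537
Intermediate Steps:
P(b) = 0
P(-17) - 537 = 0 - 537 = -537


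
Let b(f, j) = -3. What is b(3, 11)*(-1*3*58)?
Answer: 522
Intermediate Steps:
b(3, 11)*(-1*3*58) = -3*(-1*3)*58 = -(-9)*58 = -3*(-174) = 522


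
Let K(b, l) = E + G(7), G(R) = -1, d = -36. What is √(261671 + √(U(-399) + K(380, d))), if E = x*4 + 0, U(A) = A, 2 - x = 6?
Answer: √(261671 + 4*I*√26) ≈ 511.54 + 0.02*I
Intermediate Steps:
x = -4 (x = 2 - 1*6 = 2 - 6 = -4)
E = -16 (E = -4*4 + 0 = -16 + 0 = -16)
K(b, l) = -17 (K(b, l) = -16 - 1 = -17)
√(261671 + √(U(-399) + K(380, d))) = √(261671 + √(-399 - 17)) = √(261671 + √(-416)) = √(261671 + 4*I*√26)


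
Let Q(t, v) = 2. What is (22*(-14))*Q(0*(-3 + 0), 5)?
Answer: -616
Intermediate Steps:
(22*(-14))*Q(0*(-3 + 0), 5) = (22*(-14))*2 = -308*2 = -616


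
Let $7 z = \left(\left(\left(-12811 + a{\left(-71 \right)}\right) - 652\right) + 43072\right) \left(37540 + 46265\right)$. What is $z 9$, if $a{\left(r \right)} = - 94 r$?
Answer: $\frac{27366271335}{7} \approx 3.9095 \cdot 10^{9}$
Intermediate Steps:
$z = \frac{3040696815}{7}$ ($z = \frac{\left(\left(\left(-12811 - -6674\right) - 652\right) + 43072\right) \left(37540 + 46265\right)}{7} = \frac{\left(\left(\left(-12811 + 6674\right) - 652\right) + 43072\right) 83805}{7} = \frac{\left(\left(-6137 - 652\right) + 43072\right) 83805}{7} = \frac{\left(-6789 + 43072\right) 83805}{7} = \frac{36283 \cdot 83805}{7} = \frac{1}{7} \cdot 3040696815 = \frac{3040696815}{7} \approx 4.3439 \cdot 10^{8}$)
$z 9 = \frac{3040696815}{7} \cdot 9 = \frac{27366271335}{7}$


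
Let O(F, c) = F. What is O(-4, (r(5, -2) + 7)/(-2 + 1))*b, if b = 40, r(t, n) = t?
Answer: -160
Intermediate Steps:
O(-4, (r(5, -2) + 7)/(-2 + 1))*b = -4*40 = -160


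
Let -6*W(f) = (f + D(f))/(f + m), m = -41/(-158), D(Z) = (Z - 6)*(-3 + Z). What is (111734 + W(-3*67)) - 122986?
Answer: -355772973/31717 ≈ -11217.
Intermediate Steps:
D(Z) = (-6 + Z)*(-3 + Z)
m = 41/158 (m = -41*(-1/158) = 41/158 ≈ 0.25949)
W(f) = -(18 + f² - 8*f)/(6*(41/158 + f)) (W(f) = -(f + (18 + f² - 9*f))/(6*(f + 41/158)) = -(18 + f² - 8*f)/(6*(41/158 + f)))
(111734 + W(-3*67)) - 122986 = (111734 + 79*(-18 - (-3*67)² + 8*(-3*67))/(3*(41 + 158*(-3*67)))) - 122986 = (111734 + 79*(-18 - 1*(-201)² + 8*(-201))/(3*(41 + 158*(-201)))) - 122986 = (111734 + 79*(-18 - 1*40401 - 1608)/(3*(41 - 31758))) - 122986 = (111734 + (79/3)*(-18 - 40401 - 1608)/(-31717)) - 122986 = (111734 + (79/3)*(-1/31717)*(-42027)) - 122986 = (111734 + 1106711/31717) - 122986 = 3544973989/31717 - 122986 = -355772973/31717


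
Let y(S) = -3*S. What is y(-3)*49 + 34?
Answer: 475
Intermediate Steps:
y(-3)*49 + 34 = -3*(-3)*49 + 34 = 9*49 + 34 = 441 + 34 = 475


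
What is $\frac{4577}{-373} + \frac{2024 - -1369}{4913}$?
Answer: $- \frac{21221212}{1832549} \approx -11.58$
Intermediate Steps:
$\frac{4577}{-373} + \frac{2024 - -1369}{4913} = 4577 \left(- \frac{1}{373}\right) + \left(2024 + 1369\right) \frac{1}{4913} = - \frac{4577}{373} + 3393 \cdot \frac{1}{4913} = - \frac{4577}{373} + \frac{3393}{4913} = - \frac{21221212}{1832549}$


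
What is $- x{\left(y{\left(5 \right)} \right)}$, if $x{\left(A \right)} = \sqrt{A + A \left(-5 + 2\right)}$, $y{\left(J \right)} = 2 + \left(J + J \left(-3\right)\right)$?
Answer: $-4$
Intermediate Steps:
$y{\left(J \right)} = 2 - 2 J$ ($y{\left(J \right)} = 2 + \left(J - 3 J\right) = 2 - 2 J$)
$x{\left(A \right)} = \sqrt{2} \sqrt{- A}$ ($x{\left(A \right)} = \sqrt{A + A \left(-3\right)} = \sqrt{A - 3 A} = \sqrt{- 2 A} = \sqrt{2} \sqrt{- A}$)
$- x{\left(y{\left(5 \right)} \right)} = - \sqrt{2} \sqrt{- (2 - 10)} = - \sqrt{2} \sqrt{\left(-1\right) \left(-8\right)} = - \sqrt{2} \sqrt{8} = - \sqrt{2} \cdot 2 \sqrt{2} = \left(-1\right) 4 = -4$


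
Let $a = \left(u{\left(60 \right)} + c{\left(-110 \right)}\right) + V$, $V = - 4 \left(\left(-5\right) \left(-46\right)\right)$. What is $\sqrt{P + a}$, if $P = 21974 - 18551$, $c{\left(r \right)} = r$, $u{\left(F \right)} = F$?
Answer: $\sqrt{2453} \approx 49.528$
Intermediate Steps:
$V = -920$ ($V = \left(-4\right) 230 = -920$)
$P = 3423$ ($P = 21974 - 18551 = 3423$)
$a = -970$ ($a = \left(60 - 110\right) - 920 = -50 - 920 = -970$)
$\sqrt{P + a} = \sqrt{3423 - 970} = \sqrt{2453}$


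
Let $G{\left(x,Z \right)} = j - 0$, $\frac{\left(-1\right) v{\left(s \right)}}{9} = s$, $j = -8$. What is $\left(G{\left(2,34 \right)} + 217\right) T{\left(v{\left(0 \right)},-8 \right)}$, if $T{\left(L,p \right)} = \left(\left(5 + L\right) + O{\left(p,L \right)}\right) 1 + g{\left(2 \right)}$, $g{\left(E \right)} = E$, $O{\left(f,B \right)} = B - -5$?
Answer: $2508$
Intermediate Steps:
$v{\left(s \right)} = - 9 s$
$O{\left(f,B \right)} = 5 + B$ ($O{\left(f,B \right)} = B + 5 = 5 + B$)
$G{\left(x,Z \right)} = -8$ ($G{\left(x,Z \right)} = -8 - 0 = -8 + 0 = -8$)
$T{\left(L,p \right)} = 12 + 2 L$ ($T{\left(L,p \right)} = \left(\left(5 + L\right) + \left(5 + L\right)\right) 1 + 2 = \left(10 + 2 L\right) 1 + 2 = \left(10 + 2 L\right) + 2 = 12 + 2 L$)
$\left(G{\left(2,34 \right)} + 217\right) T{\left(v{\left(0 \right)},-8 \right)} = \left(-8 + 217\right) \left(12 + 2 \left(\left(-9\right) 0\right)\right) = 209 \left(12 + 2 \cdot 0\right) = 209 \left(12 + 0\right) = 209 \cdot 12 = 2508$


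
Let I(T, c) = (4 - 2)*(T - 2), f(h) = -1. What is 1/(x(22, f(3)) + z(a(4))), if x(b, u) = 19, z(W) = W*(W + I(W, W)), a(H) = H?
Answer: 1/51 ≈ 0.019608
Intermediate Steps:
I(T, c) = -4 + 2*T (I(T, c) = 2*(-2 + T) = -4 + 2*T)
z(W) = W*(-4 + 3*W) (z(W) = W*(W + (-4 + 2*W)) = W*(-4 + 3*W))
1/(x(22, f(3)) + z(a(4))) = 1/(19 + 4*(-4 + 3*4)) = 1/(19 + 4*(-4 + 12)) = 1/(19 + 4*8) = 1/(19 + 32) = 1/51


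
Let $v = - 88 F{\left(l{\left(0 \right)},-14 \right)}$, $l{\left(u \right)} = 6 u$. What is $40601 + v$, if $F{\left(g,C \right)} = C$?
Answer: $41833$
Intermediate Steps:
$v = 1232$ ($v = \left(-88\right) \left(-14\right) = 1232$)
$40601 + v = 40601 + 1232 = 41833$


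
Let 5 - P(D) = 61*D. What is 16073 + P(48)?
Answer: 13150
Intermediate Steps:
P(D) = 5 - 61*D
16073 + P(48) = 16073 + (5 - 61*48) = 16073 + (5 - 2928) = 16073 - 2923 = 13150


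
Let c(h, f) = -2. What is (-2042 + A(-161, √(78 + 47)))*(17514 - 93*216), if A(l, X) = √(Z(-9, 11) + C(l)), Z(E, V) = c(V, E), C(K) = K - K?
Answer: 5256108 - 2574*I*√2 ≈ 5.2561e+6 - 3640.2*I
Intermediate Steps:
C(K) = 0
Z(E, V) = -2
A(l, X) = I*√2 (A(l, X) = √(-2 + 0) = √(-2) = I*√2)
(-2042 + A(-161, √(78 + 47)))*(17514 - 93*216) = (-2042 + I*√2)*(17514 - 93*216) = (-2042 + I*√2)*(17514 - 20088) = (-2042 + I*√2)*(-2574) = 5256108 - 2574*I*√2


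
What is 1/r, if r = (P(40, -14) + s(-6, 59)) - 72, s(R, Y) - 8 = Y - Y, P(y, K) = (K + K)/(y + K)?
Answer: -13/846 ≈ -0.015366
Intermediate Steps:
P(y, K) = 2*K/(K + y) (P(y, K) = (2*K)/(K + y) = 2*K/(K + y))
s(R, Y) = 8 (s(R, Y) = 8 + (Y - Y) = 8 + 0 = 8)
r = -846/13 (r = (2*(-14)/(-14 + 40) + 8) - 72 = (2*(-14)/26 + 8) - 72 = (2*(-14)*(1/26) + 8) - 72 = (-14/13 + 8) - 72 = 90/13 - 72 = -846/13 ≈ -65.077)
1/r = 1/(-846/13) = -13/846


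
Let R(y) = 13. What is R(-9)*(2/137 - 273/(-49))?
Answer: 69641/959 ≈ 72.618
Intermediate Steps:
R(-9)*(2/137 - 273/(-49)) = 13*(2/137 - 273/(-49)) = 13*(2*(1/137) - 273*(-1/49)) = 13*(2/137 + 39/7) = 13*(5357/959) = 69641/959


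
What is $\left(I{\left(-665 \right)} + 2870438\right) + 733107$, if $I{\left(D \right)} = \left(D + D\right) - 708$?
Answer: $3601507$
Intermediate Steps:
$I{\left(D \right)} = -708 + 2 D$ ($I{\left(D \right)} = 2 D - 708 = -708 + 2 D$)
$\left(I{\left(-665 \right)} + 2870438\right) + 733107 = \left(\left(-708 + 2 \left(-665\right)\right) + 2870438\right) + 733107 = \left(\left(-708 - 1330\right) + 2870438\right) + 733107 = \left(-2038 + 2870438\right) + 733107 = 2868400 + 733107 = 3601507$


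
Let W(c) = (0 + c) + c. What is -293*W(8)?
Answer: -4688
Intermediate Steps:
W(c) = 2*c (W(c) = c + c = 2*c)
-293*W(8) = -586*8 = -293*16 = -4688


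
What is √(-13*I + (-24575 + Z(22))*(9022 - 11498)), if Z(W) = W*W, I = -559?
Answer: √59656583 ≈ 7723.8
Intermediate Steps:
Z(W) = W²
√(-13*I + (-24575 + Z(22))*(9022 - 11498)) = √(-13*(-559) + (-24575 + 22²)*(9022 - 11498)) = √(7267 + (-24575 + 484)*(-2476)) = √(7267 - 24091*(-2476)) = √(7267 + 59649316) = √59656583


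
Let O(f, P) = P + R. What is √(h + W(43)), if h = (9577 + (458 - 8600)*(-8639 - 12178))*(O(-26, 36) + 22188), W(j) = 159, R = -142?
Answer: √3742934132621 ≈ 1.9347e+6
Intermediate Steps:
O(f, P) = -142 + P (O(f, P) = P - 142 = -142 + P)
h = 3742934132462 (h = (9577 + (458 - 8600)*(-8639 - 12178))*((-142 + 36) + 22188) = (9577 - 8142*(-20817))*(-106 + 22188) = (9577 + 169492014)*22082 = 169501591*22082 = 3742934132462)
√(h + W(43)) = √(3742934132462 + 159) = √3742934132621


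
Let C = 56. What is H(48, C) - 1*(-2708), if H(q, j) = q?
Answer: 2756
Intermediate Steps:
H(48, C) - 1*(-2708) = 48 - 1*(-2708) = 48 + 2708 = 2756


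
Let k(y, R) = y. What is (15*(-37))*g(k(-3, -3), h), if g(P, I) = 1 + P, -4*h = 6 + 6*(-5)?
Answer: 1110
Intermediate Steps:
h = 6 (h = -(6 + 6*(-5))/4 = -(6 - 30)/4 = -¼*(-24) = 6)
(15*(-37))*g(k(-3, -3), h) = (15*(-37))*(1 - 3) = -555*(-2) = 1110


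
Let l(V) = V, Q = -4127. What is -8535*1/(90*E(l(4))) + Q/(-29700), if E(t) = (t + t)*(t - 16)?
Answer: 535457/475200 ≈ 1.1268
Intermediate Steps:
E(t) = 2*t*(-16 + t) (E(t) = (2*t)*(-16 + t) = 2*t*(-16 + t))
-8535*1/(90*E(l(4))) + Q/(-29700) = -8535*1/(720*(-16 + 4)) - 4127/(-29700) = -8535/(90*(2*4*(-12))) - 4127*(-1/29700) = -8535/(90*(-96)) + 4127/29700 = -8535/(-8640) + 4127/29700 = -8535*(-1/8640) + 4127/29700 = 569/576 + 4127/29700 = 535457/475200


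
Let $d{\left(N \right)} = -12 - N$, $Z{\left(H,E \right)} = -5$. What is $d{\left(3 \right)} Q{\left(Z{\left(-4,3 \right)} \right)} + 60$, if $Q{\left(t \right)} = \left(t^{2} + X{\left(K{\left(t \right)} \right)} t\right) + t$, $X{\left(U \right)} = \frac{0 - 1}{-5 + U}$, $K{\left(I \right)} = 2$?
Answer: $-215$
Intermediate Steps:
$X{\left(U \right)} = - \frac{1}{-5 + U}$
$Q{\left(t \right)} = t^{2} + \frac{4 t}{3}$ ($Q{\left(t \right)} = \left(t^{2} + - \frac{1}{-5 + 2} t\right) + t = \left(t^{2} + - \frac{1}{-3} t\right) + t = \left(t^{2} + \left(-1\right) \left(- \frac{1}{3}\right) t\right) + t = \left(t^{2} + \frac{t}{3}\right) + t = t^{2} + \frac{4 t}{3}$)
$d{\left(3 \right)} Q{\left(Z{\left(-4,3 \right)} \right)} + 60 = \left(-12 - 3\right) \frac{1}{3} \left(-5\right) \left(4 + 3 \left(-5\right)\right) + 60 = \left(-12 - 3\right) \frac{1}{3} \left(-5\right) \left(4 - 15\right) + 60 = - 15 \cdot \frac{1}{3} \left(-5\right) \left(-11\right) + 60 = \left(-15\right) \frac{55}{3} + 60 = -275 + 60 = -215$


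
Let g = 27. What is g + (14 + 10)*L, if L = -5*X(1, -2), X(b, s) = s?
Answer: 267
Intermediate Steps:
L = 10 (L = -5*(-2) = 10)
g + (14 + 10)*L = 27 + (14 + 10)*10 = 27 + 24*10 = 27 + 240 = 267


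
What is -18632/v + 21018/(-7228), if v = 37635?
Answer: -35603251/10462530 ≈ -3.4029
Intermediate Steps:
-18632/v + 21018/(-7228) = -18632/37635 + 21018/(-7228) = -18632*1/37635 + 21018*(-1/7228) = -18632/37635 - 10509/3614 = -35603251/10462530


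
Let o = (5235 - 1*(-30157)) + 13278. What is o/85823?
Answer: 48670/85823 ≈ 0.56710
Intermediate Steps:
o = 48670 (o = (5235 + 30157) + 13278 = 35392 + 13278 = 48670)
o/85823 = 48670/85823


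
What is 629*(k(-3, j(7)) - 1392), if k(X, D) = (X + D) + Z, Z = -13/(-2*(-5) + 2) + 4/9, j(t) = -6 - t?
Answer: -31897219/36 ≈ -8.8603e+5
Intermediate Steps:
Z = -23/36 (Z = -13/(10 + 2) + 4*(⅑) = -13/12 + 4/9 = -23/36 ≈ -0.63889)
k(X, D) = -23/36 + D + X (k(X, D) = (X + D) - 23/36 = (D + X) - 23/36 = -23/36 + D + X)
629*(k(-3, j(7)) - 1392) = 629*((-23/36 + (-6 - 1*7) - 3) - 1392) = 629*((-23/36 + (-6 - 7) - 3) - 1392) = 629*((-23/36 - 13 - 3) - 1392) = 629*(-599/36 - 1392) = 629*(-50711/36) = -31897219/36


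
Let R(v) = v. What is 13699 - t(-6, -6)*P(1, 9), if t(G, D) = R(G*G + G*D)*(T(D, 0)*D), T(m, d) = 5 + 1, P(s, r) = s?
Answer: 16291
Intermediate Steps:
T(m, d) = 6
t(G, D) = 6*D*(G² + D*G) (t(G, D) = (G*G + G*D)*(6*D) = (G² + D*G)*(6*D) = 6*D*(G² + D*G))
13699 - t(-6, -6)*P(1, 9) = 13699 - 6*(-6)*(-6)*(-6 - 6) = 13699 - 6*(-6)*(-6)*(-12) = 13699 - (-2592) = 13699 - 1*(-2592) = 13699 + 2592 = 16291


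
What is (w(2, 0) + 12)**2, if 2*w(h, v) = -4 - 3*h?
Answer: 49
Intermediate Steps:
w(h, v) = -2 - 3*h/2 (w(h, v) = (-4 - 3*h)/2 = -2 - 3*h/2)
(w(2, 0) + 12)**2 = ((-2 - 3/2*2) + 12)**2 = ((-2 - 3) + 12)**2 = (-5 + 12)**2 = 7**2 = 49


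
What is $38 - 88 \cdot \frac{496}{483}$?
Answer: $- \frac{25294}{483} \approx -52.369$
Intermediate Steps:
$38 - 88 \cdot \frac{496}{483} = 38 - 88 \cdot 496 \cdot \frac{1}{483} = 38 - \frac{43648}{483} = - \frac{25294}{483}$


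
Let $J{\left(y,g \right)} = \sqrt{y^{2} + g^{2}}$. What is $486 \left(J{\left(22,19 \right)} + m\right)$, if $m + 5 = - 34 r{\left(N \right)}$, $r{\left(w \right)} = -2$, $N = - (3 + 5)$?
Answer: $30618 + 6318 \sqrt{5} \approx 44746.0$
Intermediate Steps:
$N = -8$ ($N = \left(-1\right) 8 = -8$)
$J{\left(y,g \right)} = \sqrt{g^{2} + y^{2}}$
$m = 63$ ($m = -5 - -68 = -5 + 68 = 63$)
$486 \left(J{\left(22,19 \right)} + m\right) = 486 \left(\sqrt{19^{2} + 22^{2}} + 63\right) = 486 \left(\sqrt{361 + 484} + 63\right) = 486 \left(\sqrt{845} + 63\right) = 486 \left(13 \sqrt{5} + 63\right) = 486 \left(63 + 13 \sqrt{5}\right) = 30618 + 6318 \sqrt{5}$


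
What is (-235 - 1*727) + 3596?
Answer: 2634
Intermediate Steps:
(-235 - 1*727) + 3596 = (-235 - 727) + 3596 = -962 + 3596 = 2634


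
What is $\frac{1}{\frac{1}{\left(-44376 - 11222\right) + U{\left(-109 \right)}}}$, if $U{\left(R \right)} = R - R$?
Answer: $-55598$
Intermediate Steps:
$U{\left(R \right)} = 0$
$\frac{1}{\frac{1}{\left(-44376 - 11222\right) + U{\left(-109 \right)}}} = \frac{1}{\frac{1}{\left(-44376 - 11222\right) + 0}} = \frac{1}{\frac{1}{-55598 + 0}} = \frac{1}{\frac{1}{-55598}} = \frac{1}{- \frac{1}{55598}} = -55598$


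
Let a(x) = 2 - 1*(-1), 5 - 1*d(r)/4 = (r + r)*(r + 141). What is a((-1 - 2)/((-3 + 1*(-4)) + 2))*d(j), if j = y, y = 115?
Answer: -706500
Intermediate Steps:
j = 115
d(r) = 20 - 8*r*(141 + r) (d(r) = 20 - 4*(r + r)*(r + 141) = 20 - 4*2*r*(141 + r) = 20 - 8*r*(141 + r))
a(x) = 3 (a(x) = 2 + 1 = 3)
a((-1 - 2)/((-3 + 1*(-4)) + 2))*d(j) = 3*(20 - 1128*115 - 8*115**2) = 3*(20 - 129720 - 8*13225) = 3*(20 - 129720 - 105800) = 3*(-235500) = -706500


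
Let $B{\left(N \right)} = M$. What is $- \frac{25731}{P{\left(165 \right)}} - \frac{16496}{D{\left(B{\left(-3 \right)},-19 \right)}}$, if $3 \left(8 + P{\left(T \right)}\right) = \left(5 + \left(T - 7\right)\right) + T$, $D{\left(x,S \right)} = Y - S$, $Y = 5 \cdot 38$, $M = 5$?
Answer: $- \frac{1113059}{3344} \approx -332.85$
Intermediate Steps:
$Y = 190$
$B{\left(N \right)} = 5$
$D{\left(x,S \right)} = 190 - S$
$P{\left(T \right)} = - \frac{26}{3} + \frac{2 T}{3}$ ($P{\left(T \right)} = -8 + \frac{\left(5 + \left(T - 7\right)\right) + T}{3} = -8 + \frac{\left(5 + \left(-7 + T\right)\right) + T}{3} = -8 + \frac{\left(-2 + T\right) + T}{3} = -8 + \frac{-2 + 2 T}{3} = -8 + \left(- \frac{2}{3} + \frac{2 T}{3}\right) = - \frac{26}{3} + \frac{2 T}{3}$)
$- \frac{25731}{P{\left(165 \right)}} - \frac{16496}{D{\left(B{\left(-3 \right)},-19 \right)}} = - \frac{25731}{- \frac{26}{3} + \frac{2}{3} \cdot 165} - \frac{16496}{190 - -19} = - \frac{25731}{- \frac{26}{3} + 110} - \frac{16496}{190 + 19} = - \frac{25731}{\frac{304}{3}} - \frac{16496}{209} = \left(-25731\right) \frac{3}{304} - \frac{16496}{209} = - \frac{77193}{304} - \frac{16496}{209} = - \frac{1113059}{3344}$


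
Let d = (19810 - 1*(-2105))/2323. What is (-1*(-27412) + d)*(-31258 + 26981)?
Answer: -272444861507/2323 ≈ -1.1728e+8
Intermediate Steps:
d = 21915/2323 (d = (19810 + 2105)*(1/2323) = 21915*(1/2323) = 21915/2323 ≈ 9.4339)
(-1*(-27412) + d)*(-31258 + 26981) = (-1*(-27412) + 21915/2323)*(-31258 + 26981) = (27412 + 21915/2323)*(-4277) = (63699991/2323)*(-4277) = -272444861507/2323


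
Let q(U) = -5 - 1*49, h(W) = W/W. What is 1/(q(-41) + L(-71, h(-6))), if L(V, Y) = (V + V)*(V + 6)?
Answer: 1/9176 ≈ 0.00010898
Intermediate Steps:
h(W) = 1
q(U) = -54 (q(U) = -5 - 49 = -54)
L(V, Y) = 2*V*(6 + V) (L(V, Y) = (2*V)*(6 + V) = 2*V*(6 + V))
1/(q(-41) + L(-71, h(-6))) = 1/(-54 + 2*(-71)*(6 - 71)) = 1/(-54 + 2*(-71)*(-65)) = 1/(-54 + 9230) = 1/9176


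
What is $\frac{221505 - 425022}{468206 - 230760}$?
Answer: $- \frac{203517}{237446} \approx -0.85711$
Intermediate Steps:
$\frac{221505 - 425022}{468206 - 230760} = - \frac{203517}{468206 - 230760} = - \frac{203517}{237446}$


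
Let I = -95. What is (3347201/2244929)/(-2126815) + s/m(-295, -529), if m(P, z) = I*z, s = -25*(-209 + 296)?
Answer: -2076962314660976/47988988693577885 ≈ -0.043280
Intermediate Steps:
s = -2175 (s = -25*87 = -2175)
m(P, z) = -95*z
(3347201/2244929)/(-2126815) + s/m(-295, -529) = (3347201/2244929)/(-2126815) - 2175/((-95*(-529))) = (3347201*(1/2244929))*(-1/2126815) - 2175/50255 = (3347201/2244929)*(-1/2126815) - 2175*1/50255 = -3347201/4774548671135 - 435/10051 = -2076962314660976/47988988693577885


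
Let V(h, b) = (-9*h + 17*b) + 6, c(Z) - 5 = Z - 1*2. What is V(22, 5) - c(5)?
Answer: -115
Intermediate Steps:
c(Z) = 3 + Z (c(Z) = 5 + (Z - 1*2) = 5 + (Z - 2) = 5 + (-2 + Z) = 3 + Z)
V(h, b) = 6 - 9*h + 17*b
V(22, 5) - c(5) = (6 - 9*22 + 17*5) - (3 + 5) = (6 - 198 + 85) - 1*8 = -107 - 8 = -115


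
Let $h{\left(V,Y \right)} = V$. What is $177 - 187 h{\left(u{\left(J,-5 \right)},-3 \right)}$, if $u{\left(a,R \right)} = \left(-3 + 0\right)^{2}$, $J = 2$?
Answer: $-1506$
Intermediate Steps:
$u{\left(a,R \right)} = 9$ ($u{\left(a,R \right)} = \left(-3\right)^{2} = 9$)
$177 - 187 h{\left(u{\left(J,-5 \right)},-3 \right)} = 177 - 1683 = -1506$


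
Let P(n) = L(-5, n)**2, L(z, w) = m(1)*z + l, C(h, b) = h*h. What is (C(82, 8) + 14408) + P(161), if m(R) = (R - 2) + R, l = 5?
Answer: 21157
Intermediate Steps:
m(R) = -2 + 2*R (m(R) = (-2 + R) + R = -2 + 2*R)
C(h, b) = h**2
L(z, w) = 5 (L(z, w) = (-2 + 2*1)*z + 5 = (-2 + 2)*z + 5 = 0*z + 5 = 0 + 5 = 5)
P(n) = 25 (P(n) = 5**2 = 25)
(C(82, 8) + 14408) + P(161) = (82**2 + 14408) + 25 = (6724 + 14408) + 25 = 21132 + 25 = 21157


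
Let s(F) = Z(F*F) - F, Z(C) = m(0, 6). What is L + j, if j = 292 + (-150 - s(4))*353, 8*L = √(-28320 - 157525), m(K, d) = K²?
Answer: -51246 + I*√185845/8 ≈ -51246.0 + 53.887*I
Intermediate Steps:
Z(C) = 0 (Z(C) = 0² = 0)
L = I*√185845/8 (L = √(-28320 - 157525)/8 = √(-185845)/8 = (I*√185845)/8 = I*√185845/8 ≈ 53.887*I)
s(F) = -F (s(F) = 0 - F = -F)
j = -51246 (j = 292 + (-150 - (-1)*4)*353 = 292 + (-150 - 1*(-4))*353 = 292 + (-150 + 4)*353 = 292 - 146*353 = 292 - 51538 = -51246)
L + j = I*√185845/8 - 51246 = -51246 + I*√185845/8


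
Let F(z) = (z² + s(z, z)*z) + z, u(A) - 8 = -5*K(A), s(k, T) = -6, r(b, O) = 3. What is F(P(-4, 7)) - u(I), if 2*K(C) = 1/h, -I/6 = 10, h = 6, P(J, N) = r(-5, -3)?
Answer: -163/12 ≈ -13.583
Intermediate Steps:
P(J, N) = 3
I = -60 (I = -6*10 = -60)
K(C) = 1/12 (K(C) = (½)/6 = (½)*(⅙) = 1/12)
u(A) = 91/12 (u(A) = 8 - 5*1/12 = 8 - 5/12 = 91/12)
F(z) = z² - 5*z (F(z) = (z² - 6*z) + z = z² - 5*z)
F(P(-4, 7)) - u(I) = 3*(-5 + 3) - 1*91/12 = 3*(-2) - 91/12 = -6 - 91/12 = -163/12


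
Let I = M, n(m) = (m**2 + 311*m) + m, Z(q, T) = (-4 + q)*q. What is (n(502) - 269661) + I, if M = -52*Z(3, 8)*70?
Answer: 149887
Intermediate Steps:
Z(q, T) = q*(-4 + q)
n(m) = m**2 + 312*m
M = 10920 (M = -156*(-4 + 3)*70 = -156*(-1)*70 = -52*(-3)*70 = 156*70 = 10920)
I = 10920
(n(502) - 269661) + I = (502*(312 + 502) - 269661) + 10920 = (502*814 - 269661) + 10920 = (408628 - 269661) + 10920 = 138967 + 10920 = 149887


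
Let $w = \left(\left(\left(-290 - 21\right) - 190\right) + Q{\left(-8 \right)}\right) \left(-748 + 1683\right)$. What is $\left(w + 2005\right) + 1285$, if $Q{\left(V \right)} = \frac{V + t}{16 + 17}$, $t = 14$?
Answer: $-464975$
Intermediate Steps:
$Q{\left(V \right)} = \frac{14}{33} + \frac{V}{33}$ ($Q{\left(V \right)} = \frac{V + 14}{16 + 17} = \frac{14 + V}{33} = \left(14 + V\right) \frac{1}{33} = \frac{14}{33} + \frac{V}{33}$)
$w = -468265$ ($w = \left(\left(\left(-290 - 21\right) - 190\right) + \left(\frac{14}{33} + \frac{1}{33} \left(-8\right)\right)\right) \left(-748 + 1683\right) = \left(\left(\left(-290 + \left(-157 + 136\right)\right) - 190\right) + \left(\frac{14}{33} - \frac{8}{33}\right)\right) 935 = \left(\left(\left(-290 - 21\right) - 190\right) + \frac{2}{11}\right) 935 = \left(\left(-311 - 190\right) + \frac{2}{11}\right) 935 = \left(-501 + \frac{2}{11}\right) 935 = \left(- \frac{5509}{11}\right) 935 = -468265$)
$\left(w + 2005\right) + 1285 = \left(-468265 + 2005\right) + 1285 = -466260 + 1285 = -464975$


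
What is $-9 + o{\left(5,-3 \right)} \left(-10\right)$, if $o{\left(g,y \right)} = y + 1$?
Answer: $11$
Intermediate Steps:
$o{\left(g,y \right)} = 1 + y$
$-9 + o{\left(5,-3 \right)} \left(-10\right) = -9 + \left(1 - 3\right) \left(-10\right) = -9 - -20 = -9 + 20 = 11$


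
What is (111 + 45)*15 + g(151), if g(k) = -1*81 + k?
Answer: 2410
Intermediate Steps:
g(k) = -81 + k
(111 + 45)*15 + g(151) = (111 + 45)*15 + (-81 + 151) = 156*15 + 70 = 2340 + 70 = 2410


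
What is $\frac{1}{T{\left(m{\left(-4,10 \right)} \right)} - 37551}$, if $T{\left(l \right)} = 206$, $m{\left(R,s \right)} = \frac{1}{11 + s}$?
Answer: $- \frac{1}{37345} \approx -2.6777 \cdot 10^{-5}$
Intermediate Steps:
$\frac{1}{T{\left(m{\left(-4,10 \right)} \right)} - 37551} = \frac{1}{206 - 37551} = \frac{1}{-37345} = - \frac{1}{37345}$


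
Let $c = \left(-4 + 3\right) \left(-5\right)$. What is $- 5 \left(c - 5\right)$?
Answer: $0$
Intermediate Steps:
$c = 5$ ($c = \left(-1\right) \left(-5\right) = 5$)
$- 5 \left(c - 5\right) = - 5 \left(5 - 5\right) = \left(-5\right) 0 = 0$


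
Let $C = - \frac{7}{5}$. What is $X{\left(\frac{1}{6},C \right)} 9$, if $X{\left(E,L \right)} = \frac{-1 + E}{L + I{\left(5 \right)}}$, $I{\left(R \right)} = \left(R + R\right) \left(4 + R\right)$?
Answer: $- \frac{75}{886} \approx -0.08465$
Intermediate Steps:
$I{\left(R \right)} = 2 R \left(4 + R\right)$
$C = - \frac{7}{5}$ ($C = \left(-7\right) \frac{1}{5} = - \frac{7}{5} \approx -1.4$)
$X{\left(E,L \right)} = \frac{-1 + E}{90 + L}$ ($X{\left(E,L \right)} = \frac{-1 + E}{L + 2 \cdot 5 \left(4 + 5\right)} = \frac{-1 + E}{L + 2 \cdot 5 \cdot 9} = \frac{-1 + E}{L + 90} = \frac{-1 + E}{90 + L}$)
$X{\left(\frac{1}{6},C \right)} 9 = \frac{-1 + \frac{1}{6}}{90 - \frac{7}{5}} \cdot 9 = \frac{-1 + \frac{1}{6}}{\frac{443}{5}} \cdot 9 = \frac{5}{443} \left(- \frac{5}{6}\right) 9 = \left(- \frac{25}{2658}\right) 9 = - \frac{75}{886}$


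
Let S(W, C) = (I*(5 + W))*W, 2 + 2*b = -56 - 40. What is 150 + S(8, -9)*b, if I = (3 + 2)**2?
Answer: -127250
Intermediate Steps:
b = -49 (b = -1 + (-56 - 40)/2 = -1 + (1/2)*(-96) = -1 - 48 = -49)
I = 25 (I = 5**2 = 25)
S(W, C) = W*(125 + 25*W) (S(W, C) = (25*(5 + W))*W = (125 + 25*W)*W = W*(125 + 25*W))
150 + S(8, -9)*b = 150 + (25*8*(5 + 8))*(-49) = 150 + (25*8*13)*(-49) = 150 + 2600*(-49) = 150 - 127400 = -127250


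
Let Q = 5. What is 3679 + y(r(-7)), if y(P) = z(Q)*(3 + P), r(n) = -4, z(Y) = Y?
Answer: 3674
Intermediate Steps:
y(P) = 15 + 5*P (y(P) = 5*(3 + P) = 15 + 5*P)
3679 + y(r(-7)) = 3679 + (15 + 5*(-4)) = 3679 + (15 - 20) = 3679 - 5 = 3674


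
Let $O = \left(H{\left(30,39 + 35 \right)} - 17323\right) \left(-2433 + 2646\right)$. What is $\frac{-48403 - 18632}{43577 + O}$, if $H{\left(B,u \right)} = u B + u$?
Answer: $\frac{13407}{631520} \approx 0.02123$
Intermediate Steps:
$H{\left(B,u \right)} = u + B u$ ($H{\left(B,u \right)} = B u + u = u + B u$)
$O = -3201177$ ($O = \left(\left(39 + 35\right) \left(1 + 30\right) - 17323\right) \left(-2433 + 2646\right) = \left(74 \cdot 31 - 17323\right) 213 = \left(2294 - 17323\right) 213 = \left(-15029\right) 213 = -3201177$)
$\frac{-48403 - 18632}{43577 + O} = \frac{-48403 - 18632}{43577 - 3201177} = - \frac{67035}{-3157600} = \left(-67035\right) \left(- \frac{1}{3157600}\right) = \frac{13407}{631520}$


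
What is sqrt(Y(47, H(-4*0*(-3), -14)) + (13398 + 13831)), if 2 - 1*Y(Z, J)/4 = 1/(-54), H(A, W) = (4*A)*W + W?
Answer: sqrt(2206203)/9 ≈ 165.04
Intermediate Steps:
H(A, W) = W + 4*A*W (H(A, W) = 4*A*W + W = W + 4*A*W)
Y(Z, J) = 218/27 (Y(Z, J) = 8 - 4/(-54) = 8 - 4*(-1/54) = 8 + 2/27 = 218/27)
sqrt(Y(47, H(-4*0*(-3), -14)) + (13398 + 13831)) = sqrt(218/27 + (13398 + 13831)) = sqrt(218/27 + 27229) = sqrt(735401/27) = sqrt(2206203)/9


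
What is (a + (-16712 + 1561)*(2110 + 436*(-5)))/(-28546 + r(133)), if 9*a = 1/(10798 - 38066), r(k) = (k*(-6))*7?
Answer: -260276604839/8376402384 ≈ -31.073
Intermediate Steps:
r(k) = -42*k (r(k) = -6*k*7 = -42*k)
a = -1/245412 (a = 1/(9*(10798 - 38066)) = (⅑)/(-27268) = (⅑)*(-1/27268) = -1/245412 ≈ -4.0748e-6)
(a + (-16712 + 1561)*(2110 + 436*(-5)))/(-28546 + r(133)) = (-1/245412 + (-16712 + 1561)*(2110 + 436*(-5)))/(-28546 - 42*133) = (-1/245412 - 15151*(2110 - 2180))/(-28546 - 5586) = (-1/245412 - 15151*(-70))/(-34132) = (-1/245412 + 1060570)*(-1/34132) = (260276604839/245412)*(-1/34132) = -260276604839/8376402384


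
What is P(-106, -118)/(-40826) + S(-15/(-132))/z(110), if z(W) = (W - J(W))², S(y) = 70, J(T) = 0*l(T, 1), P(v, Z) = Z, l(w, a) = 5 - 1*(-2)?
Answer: 214281/24699730 ≈ 0.0086754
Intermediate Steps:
l(w, a) = 7 (l(w, a) = 5 + 2 = 7)
J(T) = 0 (J(T) = 0*7 = 0)
z(W) = W² (z(W) = (W - 1*0)² = (W + 0)² = W²)
P(-106, -118)/(-40826) + S(-15/(-132))/z(110) = -118/(-40826) + 70/(110²) = -118*(-1/40826) + 70/12100 = 59/20413 + 70*(1/12100) = 59/20413 + 7/1210 = 214281/24699730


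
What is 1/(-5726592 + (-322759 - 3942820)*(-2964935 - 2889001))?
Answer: 1/24970420742352 ≈ 4.0047e-14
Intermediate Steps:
1/(-5726592 + (-322759 - 3942820)*(-2964935 - 2889001)) = 1/(-5726592 - 4265579*(-5853936)) = 1/(-5726592 + 24970426468944) = 1/24970420742352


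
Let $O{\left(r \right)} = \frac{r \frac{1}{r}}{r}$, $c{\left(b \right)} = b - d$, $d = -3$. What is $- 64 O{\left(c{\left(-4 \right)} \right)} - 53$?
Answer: $11$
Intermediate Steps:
$c{\left(b \right)} = 3 + b$ ($c{\left(b \right)} = b - -3 = b + 3 = 3 + b$)
$O{\left(r \right)} = \frac{1}{r}$ ($O{\left(r \right)} = 1 \frac{1}{r} = \frac{1}{r}$)
$- 64 O{\left(c{\left(-4 \right)} \right)} - 53 = - \frac{64}{3 - 4} - 53 = - \frac{64}{-1} - 53 = \left(-64\right) \left(-1\right) - 53 = 64 - 53 = 11$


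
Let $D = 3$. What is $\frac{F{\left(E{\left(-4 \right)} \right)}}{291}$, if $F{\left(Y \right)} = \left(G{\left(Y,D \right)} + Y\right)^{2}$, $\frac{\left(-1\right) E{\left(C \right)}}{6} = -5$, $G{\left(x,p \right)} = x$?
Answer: $\frac{1200}{97} \approx 12.371$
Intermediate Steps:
$E{\left(C \right)} = 30$ ($E{\left(C \right)} = \left(-6\right) \left(-5\right) = 30$)
$F{\left(Y \right)} = 4 Y^{2}$ ($F{\left(Y \right)} = \left(Y + Y\right)^{2} = \left(2 Y\right)^{2} = 4 Y^{2}$)
$\frac{F{\left(E{\left(-4 \right)} \right)}}{291} = \frac{4 \cdot 30^{2}}{291} = 4 \cdot 900 \cdot \frac{1}{291} = 3600 \cdot \frac{1}{291} = \frac{1200}{97}$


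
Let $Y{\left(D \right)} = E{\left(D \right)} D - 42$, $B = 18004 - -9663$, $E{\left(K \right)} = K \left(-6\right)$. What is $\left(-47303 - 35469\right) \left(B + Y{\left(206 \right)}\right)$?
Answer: $18788499052$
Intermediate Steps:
$E{\left(K \right)} = - 6 K$
$B = 27667$ ($B = 18004 + 9663 = 27667$)
$Y{\left(D \right)} = -42 - 6 D^{2}$ ($Y{\left(D \right)} = - 6 D D - 42 = - 6 D^{2} - 42 = -42 - 6 D^{2}$)
$\left(-47303 - 35469\right) \left(B + Y{\left(206 \right)}\right) = \left(-47303 - 35469\right) \left(27667 - \left(42 + 6 \cdot 206^{2}\right)\right) = - 82772 \left(27667 - 254658\right) = \left(-82772\right) \left(-226991\right) = 18788499052$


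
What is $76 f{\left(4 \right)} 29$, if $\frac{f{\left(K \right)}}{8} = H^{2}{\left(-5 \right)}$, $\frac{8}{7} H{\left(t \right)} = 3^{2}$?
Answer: $\frac{2186919}{2} \approx 1.0935 \cdot 10^{6}$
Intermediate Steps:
$H{\left(t \right)} = \frac{63}{8}$ ($H{\left(t \right)} = \frac{7 \cdot 3^{2}}{8} = \frac{7}{8} \cdot 9 = \frac{63}{8}$)
$f{\left(K \right)} = \frac{3969}{8}$ ($f{\left(K \right)} = 8 \left(\frac{63}{8}\right)^{2} = 8 \cdot \frac{3969}{64} = \frac{3969}{8}$)
$76 f{\left(4 \right)} 29 = 76 \cdot \frac{3969}{8} \cdot 29 = \frac{75411}{2} \cdot 29 = \frac{2186919}{2}$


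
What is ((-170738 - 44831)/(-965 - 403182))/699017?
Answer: 215569/282505623499 ≈ 7.6306e-7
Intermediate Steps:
((-170738 - 44831)/(-965 - 403182))/699017 = -215569/(-404147)*(1/699017) = -215569*(-1/404147)*(1/699017) = (215569/404147)*(1/699017) = 215569/282505623499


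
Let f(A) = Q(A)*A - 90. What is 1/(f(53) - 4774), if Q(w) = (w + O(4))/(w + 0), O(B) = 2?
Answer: -1/4809 ≈ -0.00020794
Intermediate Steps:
Q(w) = (2 + w)/w (Q(w) = (w + 2)/(w + 0) = (2 + w)/w)
f(A) = -88 + A (f(A) = ((2 + A)/A)*A - 90 = (2 + A) - 90 = -88 + A)
1/(f(53) - 4774) = 1/((-88 + 53) - 4774) = 1/(-35 - 4774) = 1/(-4809) = -1/4809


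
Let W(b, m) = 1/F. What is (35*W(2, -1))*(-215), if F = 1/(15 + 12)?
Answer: -203175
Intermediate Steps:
F = 1/27 ≈ 0.037037
W(b, m) = 27 (W(b, m) = 1/(1/27) = 27)
(35*W(2, -1))*(-215) = (35*27)*(-215) = 945*(-215) = -203175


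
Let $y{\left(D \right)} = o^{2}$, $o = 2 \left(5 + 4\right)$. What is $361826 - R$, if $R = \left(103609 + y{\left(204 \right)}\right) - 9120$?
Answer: $267013$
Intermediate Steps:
$o = 18$ ($o = 2 \cdot 9 = 18$)
$y{\left(D \right)} = 324$ ($y{\left(D \right)} = 18^{2} = 324$)
$R = 94813$ ($R = \left(103609 + 324\right) - 9120 = 103933 - 9120 = 94813$)
$361826 - R = 361826 - 94813 = 267013$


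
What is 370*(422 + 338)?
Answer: 281200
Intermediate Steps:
370*(422 + 338) = 370*760 = 281200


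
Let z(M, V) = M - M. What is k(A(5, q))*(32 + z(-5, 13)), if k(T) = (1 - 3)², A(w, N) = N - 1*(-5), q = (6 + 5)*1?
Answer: 128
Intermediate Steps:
z(M, V) = 0
q = 11 (q = 11*1 = 11)
A(w, N) = 5 + N (A(w, N) = N + 5 = 5 + N)
k(T) = 4 (k(T) = (-2)² = 4)
k(A(5, q))*(32 + z(-5, 13)) = 4*(32 + 0) = 4*32 = 128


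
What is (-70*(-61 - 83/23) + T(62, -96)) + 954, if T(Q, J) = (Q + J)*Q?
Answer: 77478/23 ≈ 3368.6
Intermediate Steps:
T(Q, J) = Q*(J + Q) (T(Q, J) = (J + Q)*Q = Q*(J + Q))
(-70*(-61 - 83/23) + T(62, -96)) + 954 = (-70*(-61 - 83/23) + 62*(-96 + 62)) + 954 = (-70*(-61 - 83*1/23) + 62*(-34)) + 954 = (-70*(-61 - 83/23) - 2108) + 954 = (-70*(-1486/23) - 2108) + 954 = (104020/23 - 2108) + 954 = 55536/23 + 954 = 77478/23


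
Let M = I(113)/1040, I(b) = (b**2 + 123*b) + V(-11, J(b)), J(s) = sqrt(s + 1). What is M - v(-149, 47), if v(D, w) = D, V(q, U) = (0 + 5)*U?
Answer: 45407/260 + sqrt(114)/208 ≈ 174.69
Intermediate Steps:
J(s) = sqrt(1 + s)
V(q, U) = 5*U
I(b) = b**2 + 5*sqrt(1 + b) + 123*b (I(b) = (b**2 + 123*b) + 5*sqrt(1 + b) = b**2 + 5*sqrt(1 + b) + 123*b)
M = 6667/260 + sqrt(114)/208 (M = (113**2 + 5*sqrt(1 + 113) + 123*113)/1040 = (12769 + 5*sqrt(114) + 13899)*(1/1040) = (26668 + 5*sqrt(114))*(1/1040) = 6667/260 + sqrt(114)/208 ≈ 25.694)
M - v(-149, 47) = (6667/260 + sqrt(114)/208) - 1*(-149) = (6667/260 + sqrt(114)/208) + 149 = 45407/260 + sqrt(114)/208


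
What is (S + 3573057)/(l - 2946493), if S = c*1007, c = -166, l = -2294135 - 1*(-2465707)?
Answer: -3405895/2774921 ≈ -1.2274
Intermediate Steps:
l = 171572 (l = -2294135 + 2465707 = 171572)
S = -167162 (S = -166*1007 = -167162)
(S + 3573057)/(l - 2946493) = (-167162 + 3573057)/(171572 - 2946493) = 3405895/(-2774921) = 3405895*(-1/2774921) = -3405895/2774921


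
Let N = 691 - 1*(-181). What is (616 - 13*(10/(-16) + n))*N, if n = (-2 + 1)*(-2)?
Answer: 521565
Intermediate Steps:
n = 2 (n = -1*(-2) = 2)
N = 872 (N = 691 + 181 = 872)
(616 - 13*(10/(-16) + n))*N = (616 - 13*(10/(-16) + 2))*872 = (616 - 13*(10*(-1/16) + 2))*872 = (616 - 13*(-5/8 + 2))*872 = (616 - 13*11/8)*872 = (616 - 143/8)*872 = (4785/8)*872 = 521565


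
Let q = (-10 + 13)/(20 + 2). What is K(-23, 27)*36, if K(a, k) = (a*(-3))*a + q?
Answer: -628398/11 ≈ -57127.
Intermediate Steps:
q = 3/22 ≈ 0.13636
K(a, k) = 3/22 - 3*a² (K(a, k) = (a*(-3))*a + 3/22 = (-3*a)*a + 3/22 = -3*a² + 3/22 = 3/22 - 3*a²)
K(-23, 27)*36 = (3/22 - 3*(-23)²)*36 = (3/22 - 3*529)*36 = (3/22 - 1587)*36 = -34911/22*36 = -628398/11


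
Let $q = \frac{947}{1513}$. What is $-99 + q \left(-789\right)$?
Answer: $- \frac{896970}{1513} \approx -592.84$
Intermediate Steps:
$q = \frac{947}{1513}$ ($q = 947 \cdot \frac{1}{1513} = \frac{947}{1513} \approx 0.62591$)
$-99 + q \left(-789\right) = -99 + \frac{947}{1513} \left(-789\right) = -99 - \frac{747183}{1513} = - \frac{896970}{1513}$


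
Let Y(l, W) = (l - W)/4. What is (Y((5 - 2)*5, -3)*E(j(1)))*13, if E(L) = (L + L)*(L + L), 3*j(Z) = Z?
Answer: 26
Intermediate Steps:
j(Z) = Z/3
Y(l, W) = -W/4 + l/4 (Y(l, W) = (l - W)*(¼) = -W/4 + l/4)
E(L) = 4*L² (E(L) = (2*L)*(2*L) = 4*L²)
(Y((5 - 2)*5, -3)*E(j(1)))*13 = ((-¼*(-3) + ((5 - 2)*5)/4)*(4*((⅓)*1)²))*13 = ((¾ + (3*5)/4)*(4*(⅓)²))*13 = ((¾ + (¼)*15)*(4*(⅑)))*13 = ((¾ + 15/4)*(4/9))*13 = ((9/2)*(4/9))*13 = 2*13 = 26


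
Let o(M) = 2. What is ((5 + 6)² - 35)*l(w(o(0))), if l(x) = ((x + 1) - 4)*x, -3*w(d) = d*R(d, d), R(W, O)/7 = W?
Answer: 89096/9 ≈ 9899.6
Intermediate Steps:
R(W, O) = 7*W
w(d) = -7*d²/3 (w(d) = -d*7*d/3 = -7*d²/3)
l(x) = x*(-3 + x) (l(x) = ((1 + x) - 4)*x = (-3 + x)*x = x*(-3 + x))
((5 + 6)² - 35)*l(w(o(0))) = ((5 + 6)² - 35)*((-7/3*2²)*(-3 - 7/3*2²)) = (11² - 35)*((-7/3*4)*(-3 - 7/3*4)) = (121 - 35)*(-28*(-3 - 28/3)/3) = 86*(-28/3*(-37/3)) = 86*(1036/9) = 89096/9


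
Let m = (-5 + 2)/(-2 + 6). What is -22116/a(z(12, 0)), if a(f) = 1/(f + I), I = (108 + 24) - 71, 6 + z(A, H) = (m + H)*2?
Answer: -1183206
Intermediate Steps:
m = -¾ (m = -3/4 = -3*¼ = -¾ ≈ -0.75000)
z(A, H) = -15/2 + 2*H (z(A, H) = -6 + (-¾ + H)*2 = -6 + (-3/2 + 2*H) = -15/2 + 2*H)
I = 61 (I = 132 - 71 = 61)
a(f) = 1/(61 + f) (a(f) = 1/(f + 61) = 1/(61 + f))
-22116/a(z(12, 0)) = -(1183206 + 0) = -22116/(1/(61 + (-15/2 + 0))) = -22116/(1/(61 - 15/2)) = -22116/(1/(107/2)) = -22116/2/107 = -22116*107/2 = -1183206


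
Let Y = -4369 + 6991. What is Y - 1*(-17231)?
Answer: 19853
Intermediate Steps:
Y = 2622
Y - 1*(-17231) = 2622 - 1*(-17231) = 2622 + 17231 = 19853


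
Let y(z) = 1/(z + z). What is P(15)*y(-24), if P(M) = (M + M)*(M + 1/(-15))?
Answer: -28/3 ≈ -9.3333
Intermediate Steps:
y(z) = 1/(2*z)
P(M) = 2*M*(-1/15 + M) (P(M) = (2*M)*(M - 1/15) = (2*M)*(-1/15 + M) = 2*M*(-1/15 + M))
P(15)*y(-24) = ((2/15)*15*(-1 + 15*15))*((½)/(-24)) = ((2/15)*15*(-1 + 225))*((½)*(-1/24)) = ((2/15)*15*224)*(-1/48) = 448*(-1/48) = -28/3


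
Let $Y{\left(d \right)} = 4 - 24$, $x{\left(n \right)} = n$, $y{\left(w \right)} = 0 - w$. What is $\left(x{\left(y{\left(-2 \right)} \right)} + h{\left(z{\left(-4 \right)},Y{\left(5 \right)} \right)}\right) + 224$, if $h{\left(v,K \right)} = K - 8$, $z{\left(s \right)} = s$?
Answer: $198$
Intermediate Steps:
$y{\left(w \right)} = - w$
$Y{\left(d \right)} = -20$ ($Y{\left(d \right)} = 4 - 24 = -20$)
$h{\left(v,K \right)} = -8 + K$ ($h{\left(v,K \right)} = K - 8 = -8 + K$)
$\left(x{\left(y{\left(-2 \right)} \right)} + h{\left(z{\left(-4 \right)},Y{\left(5 \right)} \right)}\right) + 224 = \left(\left(-1\right) \left(-2\right) - 28\right) + 224 = \left(2 - 28\right) + 224 = -26 + 224 = 198$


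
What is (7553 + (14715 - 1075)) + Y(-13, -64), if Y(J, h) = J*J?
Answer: 21362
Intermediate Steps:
Y(J, h) = J²
(7553 + (14715 - 1075)) + Y(-13, -64) = (7553 + (14715 - 1075)) + (-13)² = (7553 + 13640) + 169 = 21193 + 169 = 21362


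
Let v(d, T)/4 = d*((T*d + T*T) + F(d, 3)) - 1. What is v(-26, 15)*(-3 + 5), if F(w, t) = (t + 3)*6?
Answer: 26824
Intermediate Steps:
F(w, t) = 18 + 6*t (F(w, t) = (3 + t)*6 = 18 + 6*t)
v(d, T) = -4 + 4*d*(36 + T**2 + T*d) (v(d, T) = 4*(d*((T*d + T*T) + (18 + 6*3)) - 1) = 4*(d*((T*d + T**2) + (18 + 18)) - 1) = 4*(d*((T**2 + T*d) + 36) - 1) = 4*(d*(36 + T**2 + T*d) - 1) = 4*(-1 + d*(36 + T**2 + T*d)) = -4 + 4*d*(36 + T**2 + T*d))
v(-26, 15)*(-3 + 5) = (-4 + 144*(-26) + 4*15*(-26)**2 + 4*(-26)*15**2)*(-3 + 5) = (-4 - 3744 + 4*15*676 + 4*(-26)*225)*2 = (-4 - 3744 + 40560 - 23400)*2 = 13412*2 = 26824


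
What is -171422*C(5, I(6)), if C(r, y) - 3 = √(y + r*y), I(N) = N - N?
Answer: -514266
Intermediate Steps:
I(N) = 0
C(r, y) = 3 + √(y + r*y)
-171422*C(5, I(6)) = -171422*(3 + √(0*(1 + 5))) = -171422*(3 + √(0*6)) = -171422*(3 + √0) = -171422*(3 + 0) = -171422*3 = -514266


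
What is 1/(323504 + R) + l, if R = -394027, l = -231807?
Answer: -16347725062/70523 ≈ -2.3181e+5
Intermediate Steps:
1/(323504 + R) + l = 1/(323504 - 394027) - 231807 = 1/(-70523) - 231807 = -1/70523 - 231807 = -16347725062/70523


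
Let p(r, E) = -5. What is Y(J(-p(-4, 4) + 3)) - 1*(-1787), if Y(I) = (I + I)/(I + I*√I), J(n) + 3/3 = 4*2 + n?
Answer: 12508/7 + √15/7 ≈ 1787.4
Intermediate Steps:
J(n) = 7 + n (J(n) = -1 + (4*2 + n) = -1 + (8 + n) = 7 + n)
Y(I) = 2*I/(I + I^(3/2)) (Y(I) = (2*I)/(I + I^(3/2)) = 2*I/(I + I^(3/2)))
Y(J(-p(-4, 4) + 3)) - 1*(-1787) = 2*(7 + (-1*(-5) + 3))/((7 + (-1*(-5) + 3)) + (7 + (-1*(-5) + 3))^(3/2)) - 1*(-1787) = 2*(7 + (5 + 3))/((7 + (5 + 3)) + (7 + (5 + 3))^(3/2)) + 1787 = 2*(7 + 8)/((7 + 8) + (7 + 8)^(3/2)) + 1787 = 2*15/(15 + 15^(3/2)) + 1787 = 2*15/(15 + 15*√15) + 1787 = 30/(15 + 15*√15) + 1787 = 1787 + 30/(15 + 15*√15)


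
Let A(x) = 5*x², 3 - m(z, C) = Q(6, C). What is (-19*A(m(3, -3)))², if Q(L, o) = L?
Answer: 731025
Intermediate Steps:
m(z, C) = -3 (m(z, C) = 3 - 1*6 = 3 - 6 = -3)
(-19*A(m(3, -3)))² = (-95*(-3)²)² = (-95*9)² = (-19*45)² = (-855)² = 731025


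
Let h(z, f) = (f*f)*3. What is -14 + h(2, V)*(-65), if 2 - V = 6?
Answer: -3134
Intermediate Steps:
V = -4 (V = 2 - 1*6 = 2 - 6 = -4)
h(z, f) = 3*f**2 (h(z, f) = f**2*3 = 3*f**2)
-14 + h(2, V)*(-65) = -14 + (3*(-4)**2)*(-65) = -14 + (3*16)*(-65) = -14 + 48*(-65) = -14 - 3120 = -3134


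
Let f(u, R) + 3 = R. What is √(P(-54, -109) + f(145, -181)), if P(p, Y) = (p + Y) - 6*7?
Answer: I*√389 ≈ 19.723*I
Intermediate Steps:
f(u, R) = -3 + R
P(p, Y) = -42 + Y + p (P(p, Y) = (Y + p) - 42 = -42 + Y + p)
√(P(-54, -109) + f(145, -181)) = √((-42 - 109 - 54) + (-3 - 181)) = √(-205 - 184) = √(-389) = I*√389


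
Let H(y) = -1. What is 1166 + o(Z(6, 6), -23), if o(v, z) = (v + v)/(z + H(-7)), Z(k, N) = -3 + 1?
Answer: 6997/6 ≈ 1166.2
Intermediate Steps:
Z(k, N) = -2
o(v, z) = 2*v/(-1 + z) (o(v, z) = (v + v)/(z - 1) = (2*v)/(-1 + z) = 2*v/(-1 + z))
1166 + o(Z(6, 6), -23) = 1166 + 2*(-2)/(-1 - 23) = 1166 + 2*(-2)/(-24) = 1166 + 2*(-2)*(-1/24) = 1166 + 1/6 = 6997/6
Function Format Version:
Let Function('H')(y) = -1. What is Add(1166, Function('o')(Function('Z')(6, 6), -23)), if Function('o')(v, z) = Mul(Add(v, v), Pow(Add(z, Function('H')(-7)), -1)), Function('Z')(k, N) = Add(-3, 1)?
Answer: Rational(6997, 6) ≈ 1166.2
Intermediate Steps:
Function('Z')(k, N) = -2
Function('o')(v, z) = Mul(2, v, Pow(Add(-1, z), -1)) (Function('o')(v, z) = Mul(Add(v, v), Pow(Add(z, -1), -1)) = Mul(Mul(2, v), Pow(Add(-1, z), -1)) = Mul(2, v, Pow(Add(-1, z), -1)))
Add(1166, Function('o')(Function('Z')(6, 6), -23)) = Add(1166, Mul(2, -2, Pow(Add(-1, -23), -1))) = Add(1166, Mul(2, -2, Pow(-24, -1))) = Add(1166, Mul(2, -2, Rational(-1, 24))) = Add(1166, Rational(1, 6)) = Rational(6997, 6)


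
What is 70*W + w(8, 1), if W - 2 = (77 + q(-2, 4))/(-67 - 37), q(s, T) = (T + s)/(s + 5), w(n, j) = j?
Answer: 13841/156 ≈ 88.724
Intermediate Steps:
q(s, T) = (T + s)/(5 + s)
W = 391/312 (W = 2 + (77 + (4 - 2)/(5 - 2))/(-67 - 37) = 2 + (77 + 2/3)/(-104) = 2 + (77 + (1/3)*2)*(-1/104) = 2 + (77 + 2/3)*(-1/104) = 2 + (233/3)*(-1/104) = 2 - 233/312 = 391/312 ≈ 1.2532)
70*W + w(8, 1) = 70*(391/312) + 1 = 13685/156 + 1 = 13841/156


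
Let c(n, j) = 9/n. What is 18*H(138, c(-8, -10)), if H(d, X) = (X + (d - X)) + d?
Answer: 4968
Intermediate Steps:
H(d, X) = 2*d (H(d, X) = d + d = 2*d)
18*H(138, c(-8, -10)) = 18*(2*138) = 18*276 = 4968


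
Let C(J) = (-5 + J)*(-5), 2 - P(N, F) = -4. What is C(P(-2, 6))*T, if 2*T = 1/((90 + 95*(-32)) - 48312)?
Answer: 5/102524 ≈ 4.8769e-5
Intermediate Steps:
P(N, F) = 6 (P(N, F) = 2 - 1*(-4) = 2 + 4 = 6)
C(J) = 25 - 5*J
T = -1/102524 (T = 1/(2*((90 + 95*(-32)) - 48312)) = 1/(2*((90 - 3040) - 48312)) = 1/(2*(-2950 - 48312)) = (½)/(-51262) = (½)*(-1/51262) = -1/102524 ≈ -9.7538e-6)
C(P(-2, 6))*T = (25 - 5*6)*(-1/102524) = (25 - 30)*(-1/102524) = -5*(-1/102524) = 5/102524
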